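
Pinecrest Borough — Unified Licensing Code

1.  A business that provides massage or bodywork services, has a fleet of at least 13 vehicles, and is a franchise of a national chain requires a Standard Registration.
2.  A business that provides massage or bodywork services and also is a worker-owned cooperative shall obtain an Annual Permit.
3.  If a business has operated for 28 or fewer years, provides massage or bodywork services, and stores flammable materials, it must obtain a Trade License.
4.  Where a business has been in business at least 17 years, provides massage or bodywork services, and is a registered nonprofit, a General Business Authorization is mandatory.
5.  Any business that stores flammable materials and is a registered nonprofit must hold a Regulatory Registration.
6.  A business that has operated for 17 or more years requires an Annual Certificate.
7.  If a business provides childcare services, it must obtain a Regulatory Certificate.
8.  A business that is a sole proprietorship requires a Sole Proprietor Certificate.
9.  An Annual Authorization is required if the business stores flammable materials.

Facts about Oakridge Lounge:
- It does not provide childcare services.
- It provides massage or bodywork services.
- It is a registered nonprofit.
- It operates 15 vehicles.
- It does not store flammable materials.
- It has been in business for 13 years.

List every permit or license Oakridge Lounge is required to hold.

1. provides massage or bodywork services; vehicles 15 ≥ 13; is a registered nonprofit (not: is a franchise of a national chain) → Standard Registration not required.
2. provides massage or bodywork services; is a registered nonprofit (not: is a worker-owned cooperative) → Annual Permit not required.
3. years in business 13 ≤ 28; provides massage or bodywork services; does not store flammable materials → Trade License not required.
4. years in business 13 < 17; provides massage or bodywork services; is a registered nonprofit → General Business Authorization not required.
5. does not store flammable materials; is a registered nonprofit → Regulatory Registration not required.
6. years in business 13 < 17 → Annual Certificate not required.
7. does not provide childcare services → Regulatory Certificate not required.
8. is a registered nonprofit (not: is a sole proprietorship) → Sole Proprietor Certificate not required.
9. does not store flammable materials → Annual Authorization not required.

None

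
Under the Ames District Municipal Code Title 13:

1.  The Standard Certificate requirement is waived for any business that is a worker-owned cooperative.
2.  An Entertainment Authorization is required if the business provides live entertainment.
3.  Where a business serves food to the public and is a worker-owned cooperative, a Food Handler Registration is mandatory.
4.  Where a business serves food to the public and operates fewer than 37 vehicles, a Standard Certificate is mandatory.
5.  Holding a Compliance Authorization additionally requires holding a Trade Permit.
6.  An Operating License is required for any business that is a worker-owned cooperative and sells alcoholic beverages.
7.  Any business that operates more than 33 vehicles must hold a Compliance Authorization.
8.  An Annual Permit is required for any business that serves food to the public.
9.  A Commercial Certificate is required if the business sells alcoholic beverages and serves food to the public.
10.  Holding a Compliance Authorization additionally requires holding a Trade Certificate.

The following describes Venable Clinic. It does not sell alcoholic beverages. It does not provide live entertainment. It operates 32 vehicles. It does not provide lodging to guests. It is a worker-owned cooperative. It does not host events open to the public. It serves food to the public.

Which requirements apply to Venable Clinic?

Annual Permit, Food Handler Registration

1. is a worker-owned cooperative → exempt from Standard Certificate.
2. does not provide live entertainment → Entertainment Authorization not required.
3. serves food to the public; is a worker-owned cooperative → Food Handler Registration required.
4. serves food to the public; vehicles 32 < 37 → Standard Certificate required.
5. Compliance Authorization is not required → no effect.
6. is a worker-owned cooperative; does not sell alcoholic beverages → Operating License not required.
7. vehicles 32 ≤ 33 → Compliance Authorization not required.
8. serves food to the public → Annual Permit required.
9. does not sell alcoholic beverages; serves food to the public → Commercial Certificate not required.
10. Compliance Authorization is not required → no effect.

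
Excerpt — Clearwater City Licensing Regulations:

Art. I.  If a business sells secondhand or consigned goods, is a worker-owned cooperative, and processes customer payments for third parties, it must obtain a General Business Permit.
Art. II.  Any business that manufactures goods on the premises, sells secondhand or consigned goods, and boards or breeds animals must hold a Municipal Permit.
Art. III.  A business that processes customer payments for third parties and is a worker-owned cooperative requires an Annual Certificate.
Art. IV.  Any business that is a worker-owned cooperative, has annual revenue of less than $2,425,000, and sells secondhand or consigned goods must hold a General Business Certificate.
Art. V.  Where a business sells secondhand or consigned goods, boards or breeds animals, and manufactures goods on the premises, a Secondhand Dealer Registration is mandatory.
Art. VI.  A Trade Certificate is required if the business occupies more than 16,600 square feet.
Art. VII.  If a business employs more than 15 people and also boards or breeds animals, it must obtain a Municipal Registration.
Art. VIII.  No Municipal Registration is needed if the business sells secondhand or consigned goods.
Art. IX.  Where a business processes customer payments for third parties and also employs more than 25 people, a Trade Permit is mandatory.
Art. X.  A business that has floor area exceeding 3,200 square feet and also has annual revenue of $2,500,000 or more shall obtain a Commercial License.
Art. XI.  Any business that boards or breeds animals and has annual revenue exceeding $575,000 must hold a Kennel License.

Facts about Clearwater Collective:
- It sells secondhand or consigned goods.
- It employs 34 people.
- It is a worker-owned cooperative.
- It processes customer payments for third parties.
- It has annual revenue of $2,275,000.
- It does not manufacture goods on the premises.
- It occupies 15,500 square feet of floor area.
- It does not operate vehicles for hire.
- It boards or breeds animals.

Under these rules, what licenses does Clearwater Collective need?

Annual Certificate, General Business Certificate, General Business Permit, Kennel License, Trade Permit

Art. I. sells secondhand or consigned goods; is a worker-owned cooperative; processes customer payments for third parties → General Business Permit required.
Art. II. does not manufacture goods on the premises; sells secondhand or consigned goods; boards or breeds animals → Municipal Permit not required.
Art. III. processes customer payments for third parties; is a worker-owned cooperative → Annual Certificate required.
Art. IV. is a worker-owned cooperative; revenue $2,275,000 < $2,425,000; sells secondhand or consigned goods → General Business Certificate required.
Art. V. sells secondhand or consigned goods; boards or breeds animals; does not manufacture goods on the premises → Secondhand Dealer Registration not required.
Art. VI. floor area 15,500 square feet ≤ 16,600 square feet → Trade Certificate not required.
Art. VII. employees 34 > 15; boards or breeds animals → Municipal Registration required.
Art. VIII. sells secondhand or consigned goods → exempt from Municipal Registration.
Art. IX. processes customer payments for third parties; employees 34 > 25 → Trade Permit required.
Art. X. floor area 15,500 square feet > 3,200 square feet; revenue $2,275,000 < $2,500,000 → Commercial License not required.
Art. XI. boards or breeds animals; revenue $2,275,000 > $575,000 → Kennel License required.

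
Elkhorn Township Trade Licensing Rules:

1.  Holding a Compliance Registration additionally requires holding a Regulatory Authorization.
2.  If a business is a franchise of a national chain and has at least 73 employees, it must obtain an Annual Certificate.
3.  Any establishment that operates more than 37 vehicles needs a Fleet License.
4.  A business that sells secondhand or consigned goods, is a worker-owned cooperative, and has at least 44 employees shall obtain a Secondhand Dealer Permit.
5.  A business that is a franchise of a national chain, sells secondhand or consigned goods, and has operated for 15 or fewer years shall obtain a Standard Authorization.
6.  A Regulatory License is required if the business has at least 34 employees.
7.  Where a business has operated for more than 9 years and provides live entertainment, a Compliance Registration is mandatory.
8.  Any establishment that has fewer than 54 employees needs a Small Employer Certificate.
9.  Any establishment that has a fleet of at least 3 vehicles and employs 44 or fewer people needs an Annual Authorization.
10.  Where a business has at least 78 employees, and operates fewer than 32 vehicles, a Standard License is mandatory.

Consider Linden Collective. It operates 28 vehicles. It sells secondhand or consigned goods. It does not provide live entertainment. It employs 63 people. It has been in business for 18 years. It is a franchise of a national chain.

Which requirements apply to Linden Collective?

1. Compliance Registration is not required → no effect.
2. is a franchise of a national chain; employees 63 < 73 → Annual Certificate not required.
3. vehicles 28 ≤ 37 → Fleet License not required.
4. sells secondhand or consigned goods; is a franchise of a national chain (not: is a worker-owned cooperative); employees 63 ≥ 44 → Secondhand Dealer Permit not required.
5. is a franchise of a national chain; sells secondhand or consigned goods; years in business 18 > 15 → Standard Authorization not required.
6. employees 63 ≥ 34 → Regulatory License required.
7. years in business 18 > 9; does not provide live entertainment → Compliance Registration not required.
8. employees 63 ≥ 54 → Small Employer Certificate not required.
9. vehicles 28 ≥ 3; employees 63 > 44 → Annual Authorization not required.
10. employees 63 < 78; vehicles 28 < 32 → Standard License not required.

Regulatory License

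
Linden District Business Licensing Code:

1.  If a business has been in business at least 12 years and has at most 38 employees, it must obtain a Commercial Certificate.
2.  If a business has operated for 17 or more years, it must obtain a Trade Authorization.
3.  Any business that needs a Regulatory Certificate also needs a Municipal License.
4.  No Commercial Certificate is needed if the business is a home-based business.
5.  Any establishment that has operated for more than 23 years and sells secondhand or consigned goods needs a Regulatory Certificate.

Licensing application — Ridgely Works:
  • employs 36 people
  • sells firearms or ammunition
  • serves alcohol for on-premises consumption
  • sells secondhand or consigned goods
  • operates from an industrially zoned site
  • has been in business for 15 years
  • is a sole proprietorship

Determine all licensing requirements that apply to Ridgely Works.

Commercial Certificate

1. years in business 15 ≥ 12; employees 36 ≤ 38 → Commercial Certificate required.
2. years in business 15 < 17 → Trade Authorization not required.
3. Regulatory Certificate is not required → no effect.
4. operates from an industrially zoned site (not: is a home-based business) → Commercial Certificate exemption does not apply.
5. years in business 15 ≤ 23; sells secondhand or consigned goods → Regulatory Certificate not required.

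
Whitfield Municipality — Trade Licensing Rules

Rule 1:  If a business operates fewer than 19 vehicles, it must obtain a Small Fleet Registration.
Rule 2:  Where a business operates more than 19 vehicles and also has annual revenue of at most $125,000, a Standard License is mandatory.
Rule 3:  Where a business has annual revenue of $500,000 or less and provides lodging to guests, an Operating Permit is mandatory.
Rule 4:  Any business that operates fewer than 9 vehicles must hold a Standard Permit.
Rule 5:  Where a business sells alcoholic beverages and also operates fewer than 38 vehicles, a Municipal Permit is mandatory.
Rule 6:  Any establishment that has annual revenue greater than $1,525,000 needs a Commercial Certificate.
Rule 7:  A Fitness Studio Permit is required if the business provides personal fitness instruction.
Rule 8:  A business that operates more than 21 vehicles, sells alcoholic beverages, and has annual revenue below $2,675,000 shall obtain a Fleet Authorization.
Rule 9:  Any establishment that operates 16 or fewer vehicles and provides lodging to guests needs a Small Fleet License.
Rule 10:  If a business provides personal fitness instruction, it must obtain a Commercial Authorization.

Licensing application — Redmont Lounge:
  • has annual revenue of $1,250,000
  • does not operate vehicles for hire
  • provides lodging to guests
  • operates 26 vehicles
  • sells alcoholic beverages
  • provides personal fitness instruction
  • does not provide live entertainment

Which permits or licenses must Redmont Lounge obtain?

Rule 1: vehicles 26 ≥ 19 → Small Fleet Registration not required.
Rule 2: vehicles 26 > 19; revenue $1,250,000 > $125,000 → Standard License not required.
Rule 3: revenue $1,250,000 > $500,000; provides lodging to guests → Operating Permit not required.
Rule 4: vehicles 26 ≥ 9 → Standard Permit not required.
Rule 5: sells alcoholic beverages; vehicles 26 < 38 → Municipal Permit required.
Rule 6: revenue $1,250,000 ≤ $1,525,000 → Commercial Certificate not required.
Rule 7: provides personal fitness instruction → Fitness Studio Permit required.
Rule 8: vehicles 26 > 21; sells alcoholic beverages; revenue $1,250,000 < $2,675,000 → Fleet Authorization required.
Rule 9: vehicles 26 > 16; provides lodging to guests → Small Fleet License not required.
Rule 10: provides personal fitness instruction → Commercial Authorization required.

Commercial Authorization, Fitness Studio Permit, Fleet Authorization, Municipal Permit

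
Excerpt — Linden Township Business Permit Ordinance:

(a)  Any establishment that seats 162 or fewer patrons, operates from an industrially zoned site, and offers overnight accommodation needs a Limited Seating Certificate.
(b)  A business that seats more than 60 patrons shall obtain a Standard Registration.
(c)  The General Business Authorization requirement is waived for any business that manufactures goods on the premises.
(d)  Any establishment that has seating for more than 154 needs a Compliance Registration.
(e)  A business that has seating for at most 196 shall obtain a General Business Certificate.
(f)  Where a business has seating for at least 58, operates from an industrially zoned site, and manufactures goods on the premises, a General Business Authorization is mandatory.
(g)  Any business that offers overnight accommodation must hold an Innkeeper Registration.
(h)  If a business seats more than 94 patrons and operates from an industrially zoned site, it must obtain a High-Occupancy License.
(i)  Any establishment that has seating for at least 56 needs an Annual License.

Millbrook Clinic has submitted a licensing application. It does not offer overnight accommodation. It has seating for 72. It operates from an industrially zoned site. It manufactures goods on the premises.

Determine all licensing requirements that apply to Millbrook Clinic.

Annual License, General Business Certificate, Standard Registration

(a) seating 72 ≤ 162; operates from an industrially zoned site; does not offer overnight accommodation → Limited Seating Certificate not required.
(b) seating 72 > 60 → Standard Registration required.
(c) manufactures goods on the premises → exempt from General Business Authorization.
(d) seating 72 ≤ 154 → Compliance Registration not required.
(e) seating 72 ≤ 196 → General Business Certificate required.
(f) seating 72 ≥ 58; operates from an industrially zoned site; manufactures goods on the premises → General Business Authorization required.
(g) does not offer overnight accommodation → Innkeeper Registration not required.
(h) seating 72 ≤ 94; operates from an industrially zoned site → High-Occupancy License not required.
(i) seating 72 ≥ 56 → Annual License required.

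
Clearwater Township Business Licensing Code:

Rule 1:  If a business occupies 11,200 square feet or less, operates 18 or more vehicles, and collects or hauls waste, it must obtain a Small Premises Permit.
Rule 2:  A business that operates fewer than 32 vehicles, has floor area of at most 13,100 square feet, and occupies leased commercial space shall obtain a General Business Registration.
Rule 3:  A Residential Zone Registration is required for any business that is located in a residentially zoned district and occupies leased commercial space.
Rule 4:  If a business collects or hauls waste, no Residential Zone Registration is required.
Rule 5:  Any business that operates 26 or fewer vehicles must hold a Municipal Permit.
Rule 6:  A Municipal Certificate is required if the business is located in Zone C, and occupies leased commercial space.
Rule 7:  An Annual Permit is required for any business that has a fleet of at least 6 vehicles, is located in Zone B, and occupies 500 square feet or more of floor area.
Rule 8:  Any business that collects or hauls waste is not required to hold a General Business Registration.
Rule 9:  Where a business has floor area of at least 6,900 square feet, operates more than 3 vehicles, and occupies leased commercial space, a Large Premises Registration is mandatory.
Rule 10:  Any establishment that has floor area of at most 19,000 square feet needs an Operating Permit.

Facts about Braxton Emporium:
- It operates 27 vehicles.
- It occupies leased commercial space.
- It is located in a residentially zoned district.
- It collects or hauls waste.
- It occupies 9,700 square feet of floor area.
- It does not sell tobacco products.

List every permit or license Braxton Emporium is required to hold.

Rule 1: floor area 9,700 square feet ≤ 11,200 square feet; vehicles 27 ≥ 18; collects or hauls waste → Small Premises Permit required.
Rule 2: vehicles 27 < 32; floor area 9,700 square feet ≤ 13,100 square feet; occupies leased commercial space → General Business Registration required.
Rule 3: is located in a residentially zoned district; occupies leased commercial space → Residential Zone Registration required.
Rule 4: collects or hauls waste → exempt from Residential Zone Registration.
Rule 5: vehicles 27 > 26 → Municipal Permit not required.
Rule 6: is located in a residentially zoned district (not: is located in Zone C); occupies leased commercial space → Municipal Certificate not required.
Rule 7: vehicles 27 ≥ 6; is located in a residentially zoned district (not: is located in Zone B); floor area 9,700 square feet ≥ 500 square feet → Annual Permit not required.
Rule 8: collects or hauls waste → exempt from General Business Registration.
Rule 9: floor area 9,700 square feet ≥ 6,900 square feet; vehicles 27 > 3; occupies leased commercial space → Large Premises Registration required.
Rule 10: floor area 9,700 square feet ≤ 19,000 square feet → Operating Permit required.

Large Premises Registration, Operating Permit, Small Premises Permit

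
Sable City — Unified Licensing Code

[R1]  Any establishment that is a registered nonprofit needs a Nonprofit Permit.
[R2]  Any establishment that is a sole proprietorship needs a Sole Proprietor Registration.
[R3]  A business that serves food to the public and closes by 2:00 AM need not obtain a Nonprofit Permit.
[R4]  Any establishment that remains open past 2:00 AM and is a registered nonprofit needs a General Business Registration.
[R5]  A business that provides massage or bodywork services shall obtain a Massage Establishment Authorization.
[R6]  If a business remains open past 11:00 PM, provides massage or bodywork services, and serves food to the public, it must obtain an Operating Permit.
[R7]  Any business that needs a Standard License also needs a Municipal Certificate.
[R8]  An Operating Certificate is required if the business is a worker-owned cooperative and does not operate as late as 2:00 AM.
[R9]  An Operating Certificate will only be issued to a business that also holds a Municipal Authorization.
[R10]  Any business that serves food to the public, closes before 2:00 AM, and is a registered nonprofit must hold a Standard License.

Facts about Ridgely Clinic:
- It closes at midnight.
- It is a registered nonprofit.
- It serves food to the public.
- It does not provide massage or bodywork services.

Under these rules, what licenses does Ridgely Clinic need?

[R1] is a registered nonprofit → Nonprofit Permit required.
[R2] is a registered nonprofit (not: is a sole proprietorship) → Sole Proprietor Registration not required.
[R3] serves food to the public; closes midnight, at/before 2:00 AM → exempt from Nonprofit Permit.
[R4] closes midnight, at/before 2:00 AM; is a registered nonprofit → General Business Registration not required.
[R5] does not provide massage or bodywork services → Massage Establishment Authorization not required.
[R6] closes midnight, after 11:00 PM; does not provide massage or bodywork services; serves food to the public → Operating Permit not required.
[R7] Standard License is required → Municipal Certificate also required.
[R8] is a registered nonprofit (not: is a worker-owned cooperative); closes midnight, at/before 2:00 AM → Operating Certificate not required.
[R9] Operating Certificate is not required → no effect.
[R10] serves food to the public; closes midnight, at/before 2:00 AM; is a registered nonprofit → Standard License required.

Municipal Certificate, Standard License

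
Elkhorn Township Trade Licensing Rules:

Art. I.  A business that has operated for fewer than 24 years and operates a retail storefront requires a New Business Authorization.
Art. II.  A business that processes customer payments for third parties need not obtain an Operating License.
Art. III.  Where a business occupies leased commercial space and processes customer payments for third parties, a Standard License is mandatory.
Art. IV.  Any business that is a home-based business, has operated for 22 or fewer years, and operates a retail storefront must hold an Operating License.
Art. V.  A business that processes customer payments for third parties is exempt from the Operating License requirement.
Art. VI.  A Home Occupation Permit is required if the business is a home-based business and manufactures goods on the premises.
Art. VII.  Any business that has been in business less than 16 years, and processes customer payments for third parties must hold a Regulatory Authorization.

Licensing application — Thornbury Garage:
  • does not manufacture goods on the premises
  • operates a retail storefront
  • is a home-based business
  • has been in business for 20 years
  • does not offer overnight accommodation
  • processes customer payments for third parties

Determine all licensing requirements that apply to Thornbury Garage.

New Business Authorization

Art. I. years in business 20 < 24; operates a retail storefront → New Business Authorization required.
Art. II. processes customer payments for third parties → exempt from Operating License.
Art. III. is a home-based business (not: occupies leased commercial space); processes customer payments for third parties → Standard License not required.
Art. IV. is a home-based business; years in business 20 ≤ 22; operates a retail storefront → Operating License required.
Art. V. processes customer payments for third parties → exempt from Operating License.
Art. VI. is a home-based business; does not manufacture goods on the premises → Home Occupation Permit not required.
Art. VII. years in business 20 ≥ 16; processes customer payments for third parties → Regulatory Authorization not required.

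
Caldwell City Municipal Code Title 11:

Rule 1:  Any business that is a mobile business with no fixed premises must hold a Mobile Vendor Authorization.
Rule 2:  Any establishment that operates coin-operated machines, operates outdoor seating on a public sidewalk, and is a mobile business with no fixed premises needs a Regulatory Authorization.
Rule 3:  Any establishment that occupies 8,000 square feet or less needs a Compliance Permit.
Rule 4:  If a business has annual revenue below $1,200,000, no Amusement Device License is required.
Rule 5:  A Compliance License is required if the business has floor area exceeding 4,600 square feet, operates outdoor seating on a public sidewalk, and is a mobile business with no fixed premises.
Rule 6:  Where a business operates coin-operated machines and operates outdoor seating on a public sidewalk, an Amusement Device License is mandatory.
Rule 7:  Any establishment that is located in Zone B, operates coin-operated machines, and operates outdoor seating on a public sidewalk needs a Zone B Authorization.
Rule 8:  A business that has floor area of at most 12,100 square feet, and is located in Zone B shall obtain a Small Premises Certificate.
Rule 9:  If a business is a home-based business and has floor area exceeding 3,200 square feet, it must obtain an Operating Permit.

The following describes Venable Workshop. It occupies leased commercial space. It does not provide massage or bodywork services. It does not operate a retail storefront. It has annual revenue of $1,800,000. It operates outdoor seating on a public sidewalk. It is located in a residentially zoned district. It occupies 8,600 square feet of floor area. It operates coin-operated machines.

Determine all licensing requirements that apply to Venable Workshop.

Rule 1: occupies leased commercial space (not: is a mobile business with no fixed premises) → Mobile Vendor Authorization not required.
Rule 2: operates coin-operated machines; operates outdoor seating on a public sidewalk; occupies leased commercial space (not: is a mobile business with no fixed premises) → Regulatory Authorization not required.
Rule 3: floor area 8,600 square feet > 8,000 square feet → Compliance Permit not required.
Rule 4: revenue $1,800,000 ≥ $1,200,000 → Amusement Device License exemption does not apply.
Rule 5: floor area 8,600 square feet > 4,600 square feet; operates outdoor seating on a public sidewalk; occupies leased commercial space (not: is a mobile business with no fixed premises) → Compliance License not required.
Rule 6: operates coin-operated machines; operates outdoor seating on a public sidewalk → Amusement Device License required.
Rule 7: is located in a residentially zoned district (not: is located in Zone B); operates coin-operated machines; operates outdoor seating on a public sidewalk → Zone B Authorization not required.
Rule 8: floor area 8,600 square feet ≤ 12,100 square feet; is located in a residentially zoned district (not: is located in Zone B) → Small Premises Certificate not required.
Rule 9: occupies leased commercial space (not: is a home-based business); floor area 8,600 square feet > 3,200 square feet → Operating Permit not required.

Amusement Device License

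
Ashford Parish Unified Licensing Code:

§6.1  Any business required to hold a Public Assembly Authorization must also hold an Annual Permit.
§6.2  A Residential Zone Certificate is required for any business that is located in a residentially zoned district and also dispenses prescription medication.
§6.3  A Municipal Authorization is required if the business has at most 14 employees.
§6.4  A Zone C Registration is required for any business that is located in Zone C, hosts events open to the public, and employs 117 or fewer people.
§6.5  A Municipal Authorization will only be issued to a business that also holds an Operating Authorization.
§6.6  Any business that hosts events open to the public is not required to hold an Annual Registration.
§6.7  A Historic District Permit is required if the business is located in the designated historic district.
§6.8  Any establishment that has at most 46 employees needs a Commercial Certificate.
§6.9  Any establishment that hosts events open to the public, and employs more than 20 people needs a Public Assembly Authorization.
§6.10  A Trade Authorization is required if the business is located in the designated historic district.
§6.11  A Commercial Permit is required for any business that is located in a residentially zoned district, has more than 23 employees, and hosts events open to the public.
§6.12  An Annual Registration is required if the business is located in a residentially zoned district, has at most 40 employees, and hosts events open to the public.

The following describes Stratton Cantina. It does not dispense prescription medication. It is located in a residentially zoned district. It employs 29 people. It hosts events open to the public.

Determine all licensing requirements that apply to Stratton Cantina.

Annual Permit, Commercial Certificate, Commercial Permit, Public Assembly Authorization

§6.1 Public Assembly Authorization is required → Annual Permit also required.
§6.2 is located in a residentially zoned district; does not dispense prescription medication → Residential Zone Certificate not required.
§6.3 employees 29 > 14 → Municipal Authorization not required.
§6.4 is located in a residentially zoned district (not: is located in Zone C); hosts events open to the public; employees 29 ≤ 117 → Zone C Registration not required.
§6.5 Municipal Authorization is not required → no effect.
§6.6 hosts events open to the public → exempt from Annual Registration.
§6.7 is located in a residentially zoned district (not: is located in the designated historic district) → Historic District Permit not required.
§6.8 employees 29 ≤ 46 → Commercial Certificate required.
§6.9 hosts events open to the public; employees 29 > 20 → Public Assembly Authorization required.
§6.10 is located in a residentially zoned district (not: is located in the designated historic district) → Trade Authorization not required.
§6.11 is located in a residentially zoned district; employees 29 > 23; hosts events open to the public → Commercial Permit required.
§6.12 is located in a residentially zoned district; employees 29 ≤ 40; hosts events open to the public → Annual Registration required.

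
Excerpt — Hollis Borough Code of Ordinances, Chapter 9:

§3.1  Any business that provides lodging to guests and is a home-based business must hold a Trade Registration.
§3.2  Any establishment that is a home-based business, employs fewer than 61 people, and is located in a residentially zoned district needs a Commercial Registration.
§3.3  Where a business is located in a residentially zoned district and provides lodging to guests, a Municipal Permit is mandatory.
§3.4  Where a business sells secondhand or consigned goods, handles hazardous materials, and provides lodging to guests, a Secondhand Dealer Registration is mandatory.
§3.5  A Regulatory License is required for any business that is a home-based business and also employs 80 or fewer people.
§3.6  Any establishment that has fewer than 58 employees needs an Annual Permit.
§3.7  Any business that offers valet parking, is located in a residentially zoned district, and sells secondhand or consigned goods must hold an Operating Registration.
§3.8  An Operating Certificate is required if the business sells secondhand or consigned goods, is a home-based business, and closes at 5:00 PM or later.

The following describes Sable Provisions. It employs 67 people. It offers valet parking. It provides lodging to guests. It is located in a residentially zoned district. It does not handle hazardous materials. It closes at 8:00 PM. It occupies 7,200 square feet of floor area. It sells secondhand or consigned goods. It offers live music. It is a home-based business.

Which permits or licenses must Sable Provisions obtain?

§3.1 provides lodging to guests; is a home-based business → Trade Registration required.
§3.2 is a home-based business; employees 67 ≥ 61; is located in a residentially zoned district → Commercial Registration not required.
§3.3 is located in a residentially zoned district; provides lodging to guests → Municipal Permit required.
§3.4 sells secondhand or consigned goods; does not handle hazardous materials; provides lodging to guests → Secondhand Dealer Registration not required.
§3.5 is a home-based business; employees 67 ≤ 80 → Regulatory License required.
§3.6 employees 67 ≥ 58 → Annual Permit not required.
§3.7 offers valet parking; is located in a residentially zoned district; sells secondhand or consigned goods → Operating Registration required.
§3.8 sells secondhand or consigned goods; is a home-based business; closes 8:00 PM, after 5:00 PM → Operating Certificate required.

Municipal Permit, Operating Certificate, Operating Registration, Regulatory License, Trade Registration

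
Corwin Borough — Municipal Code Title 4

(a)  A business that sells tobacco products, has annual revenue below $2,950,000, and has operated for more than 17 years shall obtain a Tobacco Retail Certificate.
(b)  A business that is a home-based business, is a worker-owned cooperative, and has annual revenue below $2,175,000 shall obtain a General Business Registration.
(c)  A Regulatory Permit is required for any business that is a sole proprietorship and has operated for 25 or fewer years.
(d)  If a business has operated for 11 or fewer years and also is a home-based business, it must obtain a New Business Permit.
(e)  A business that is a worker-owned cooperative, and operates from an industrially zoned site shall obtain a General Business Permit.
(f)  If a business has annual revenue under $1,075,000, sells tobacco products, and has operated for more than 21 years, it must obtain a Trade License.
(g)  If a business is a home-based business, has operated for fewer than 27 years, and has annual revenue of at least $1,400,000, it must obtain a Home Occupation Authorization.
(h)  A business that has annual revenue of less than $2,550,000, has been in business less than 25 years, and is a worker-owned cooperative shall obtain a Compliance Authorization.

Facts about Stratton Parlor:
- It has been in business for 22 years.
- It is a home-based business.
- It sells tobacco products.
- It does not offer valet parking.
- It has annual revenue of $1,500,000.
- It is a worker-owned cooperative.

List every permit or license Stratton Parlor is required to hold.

Compliance Authorization, General Business Registration, Home Occupation Authorization, Tobacco Retail Certificate

(a) sells tobacco products; revenue $1,500,000 < $2,950,000; years in business 22 > 17 → Tobacco Retail Certificate required.
(b) is a home-based business; is a worker-owned cooperative; revenue $1,500,000 < $2,175,000 → General Business Registration required.
(c) is a worker-owned cooperative (not: is a sole proprietorship); years in business 22 ≤ 25 → Regulatory Permit not required.
(d) years in business 22 > 11; is a home-based business → New Business Permit not required.
(e) is a worker-owned cooperative; is a home-based business (not: operates from an industrially zoned site) → General Business Permit not required.
(f) revenue $1,500,000 ≥ $1,075,000; sells tobacco products; years in business 22 > 21 → Trade License not required.
(g) is a home-based business; years in business 22 < 27; revenue $1,500,000 ≥ $1,400,000 → Home Occupation Authorization required.
(h) revenue $1,500,000 < $2,550,000; years in business 22 < 25; is a worker-owned cooperative → Compliance Authorization required.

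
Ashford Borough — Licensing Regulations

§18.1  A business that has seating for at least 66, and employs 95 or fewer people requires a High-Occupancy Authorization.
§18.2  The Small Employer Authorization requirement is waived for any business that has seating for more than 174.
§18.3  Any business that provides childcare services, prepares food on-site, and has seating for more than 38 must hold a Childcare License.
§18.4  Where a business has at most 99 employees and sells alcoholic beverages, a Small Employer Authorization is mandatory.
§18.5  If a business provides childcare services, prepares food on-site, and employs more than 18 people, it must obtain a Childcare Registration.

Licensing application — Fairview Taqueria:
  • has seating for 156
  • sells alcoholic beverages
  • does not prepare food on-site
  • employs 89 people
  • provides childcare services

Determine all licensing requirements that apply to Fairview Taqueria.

§18.1 seating 156 ≥ 66; employees 89 ≤ 95 → High-Occupancy Authorization required.
§18.2 seating 156 ≤ 174 → Small Employer Authorization exemption does not apply.
§18.3 provides childcare services; does not prepare food on-site; seating 156 > 38 → Childcare License not required.
§18.4 employees 89 ≤ 99; sells alcoholic beverages → Small Employer Authorization required.
§18.5 provides childcare services; does not prepare food on-site; employees 89 > 18 → Childcare Registration not required.

High-Occupancy Authorization, Small Employer Authorization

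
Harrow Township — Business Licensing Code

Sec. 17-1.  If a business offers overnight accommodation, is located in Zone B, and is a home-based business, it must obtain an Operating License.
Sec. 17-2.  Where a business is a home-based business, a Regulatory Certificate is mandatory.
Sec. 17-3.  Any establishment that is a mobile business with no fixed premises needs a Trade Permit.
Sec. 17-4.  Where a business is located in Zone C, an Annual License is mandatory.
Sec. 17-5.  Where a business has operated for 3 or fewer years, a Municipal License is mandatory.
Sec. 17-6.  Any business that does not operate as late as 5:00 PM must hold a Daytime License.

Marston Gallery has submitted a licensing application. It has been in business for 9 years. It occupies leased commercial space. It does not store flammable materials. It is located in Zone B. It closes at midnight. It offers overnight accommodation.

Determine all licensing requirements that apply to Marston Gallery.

None

Sec. 17-1. offers overnight accommodation; is located in Zone B; occupies leased commercial space (not: is a home-based business) → Operating License not required.
Sec. 17-2. occupies leased commercial space (not: is a home-based business) → Regulatory Certificate not required.
Sec. 17-3. occupies leased commercial space (not: is a mobile business with no fixed premises) → Trade Permit not required.
Sec. 17-4. is located in Zone B (not: is located in Zone C) → Annual License not required.
Sec. 17-5. years in business 9 > 3 → Municipal License not required.
Sec. 17-6. closes midnight, after 5:00 PM → Daytime License not required.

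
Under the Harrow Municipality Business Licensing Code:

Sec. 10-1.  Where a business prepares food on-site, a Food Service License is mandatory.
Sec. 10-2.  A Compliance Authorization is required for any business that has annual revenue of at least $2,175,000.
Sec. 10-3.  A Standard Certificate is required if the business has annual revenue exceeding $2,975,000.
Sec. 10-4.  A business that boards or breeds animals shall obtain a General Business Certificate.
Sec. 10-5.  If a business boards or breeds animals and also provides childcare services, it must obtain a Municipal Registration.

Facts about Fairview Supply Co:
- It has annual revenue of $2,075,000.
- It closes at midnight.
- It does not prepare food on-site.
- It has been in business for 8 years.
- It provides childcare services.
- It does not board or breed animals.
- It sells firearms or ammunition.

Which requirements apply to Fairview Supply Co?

Sec. 10-1. does not prepare food on-site → Food Service License not required.
Sec. 10-2. revenue $2,075,000 < $2,175,000 → Compliance Authorization not required.
Sec. 10-3. revenue $2,075,000 ≤ $2,975,000 → Standard Certificate not required.
Sec. 10-4. does not board or breed animals → General Business Certificate not required.
Sec. 10-5. does not board or breed animals; provides childcare services → Municipal Registration not required.

None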